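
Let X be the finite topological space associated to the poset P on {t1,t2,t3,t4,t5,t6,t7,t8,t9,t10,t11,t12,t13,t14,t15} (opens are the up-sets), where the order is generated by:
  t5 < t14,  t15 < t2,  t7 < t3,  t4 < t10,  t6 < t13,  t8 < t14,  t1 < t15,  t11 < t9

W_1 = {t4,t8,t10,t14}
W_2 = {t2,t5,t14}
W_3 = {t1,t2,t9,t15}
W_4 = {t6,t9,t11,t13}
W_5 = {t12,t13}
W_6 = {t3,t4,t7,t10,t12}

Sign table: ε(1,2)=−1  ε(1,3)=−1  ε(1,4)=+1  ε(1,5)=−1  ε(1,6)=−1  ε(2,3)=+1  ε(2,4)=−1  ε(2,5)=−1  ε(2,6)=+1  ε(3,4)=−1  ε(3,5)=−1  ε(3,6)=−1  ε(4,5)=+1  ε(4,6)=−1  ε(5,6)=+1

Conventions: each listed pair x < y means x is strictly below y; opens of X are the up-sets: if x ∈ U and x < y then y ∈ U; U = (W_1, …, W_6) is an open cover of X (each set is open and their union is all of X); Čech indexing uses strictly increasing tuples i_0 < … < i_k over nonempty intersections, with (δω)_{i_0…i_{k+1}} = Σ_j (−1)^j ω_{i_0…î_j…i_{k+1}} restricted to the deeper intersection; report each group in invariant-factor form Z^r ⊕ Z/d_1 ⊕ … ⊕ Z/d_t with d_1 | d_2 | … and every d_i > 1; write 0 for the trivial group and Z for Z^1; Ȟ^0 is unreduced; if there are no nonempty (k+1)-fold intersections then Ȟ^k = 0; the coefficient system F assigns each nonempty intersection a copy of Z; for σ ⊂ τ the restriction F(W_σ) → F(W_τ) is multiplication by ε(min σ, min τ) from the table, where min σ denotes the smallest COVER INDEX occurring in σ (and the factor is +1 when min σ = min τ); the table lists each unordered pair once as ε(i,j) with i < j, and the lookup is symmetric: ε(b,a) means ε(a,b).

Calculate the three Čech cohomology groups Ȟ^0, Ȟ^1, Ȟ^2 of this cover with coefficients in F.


Ȟ^0 = 0; Ȟ^1 = Z/2; Ȟ^2 = 0

cover nerve:
  W12={t14} W16={t4,t10} W23={t2} W34={t9} W45={t13} W56={t12}
C dims 6,6; δ0: rk 6, SNF 1^5·2
Ȟ^0: (6−6)−0=0 ⇒ 0
Ȟ^1: (6−0)−6=0 plus torsion [2] ⇒ Z/2
Ȟ^2: (0−0)−0=0 ⇒ 0


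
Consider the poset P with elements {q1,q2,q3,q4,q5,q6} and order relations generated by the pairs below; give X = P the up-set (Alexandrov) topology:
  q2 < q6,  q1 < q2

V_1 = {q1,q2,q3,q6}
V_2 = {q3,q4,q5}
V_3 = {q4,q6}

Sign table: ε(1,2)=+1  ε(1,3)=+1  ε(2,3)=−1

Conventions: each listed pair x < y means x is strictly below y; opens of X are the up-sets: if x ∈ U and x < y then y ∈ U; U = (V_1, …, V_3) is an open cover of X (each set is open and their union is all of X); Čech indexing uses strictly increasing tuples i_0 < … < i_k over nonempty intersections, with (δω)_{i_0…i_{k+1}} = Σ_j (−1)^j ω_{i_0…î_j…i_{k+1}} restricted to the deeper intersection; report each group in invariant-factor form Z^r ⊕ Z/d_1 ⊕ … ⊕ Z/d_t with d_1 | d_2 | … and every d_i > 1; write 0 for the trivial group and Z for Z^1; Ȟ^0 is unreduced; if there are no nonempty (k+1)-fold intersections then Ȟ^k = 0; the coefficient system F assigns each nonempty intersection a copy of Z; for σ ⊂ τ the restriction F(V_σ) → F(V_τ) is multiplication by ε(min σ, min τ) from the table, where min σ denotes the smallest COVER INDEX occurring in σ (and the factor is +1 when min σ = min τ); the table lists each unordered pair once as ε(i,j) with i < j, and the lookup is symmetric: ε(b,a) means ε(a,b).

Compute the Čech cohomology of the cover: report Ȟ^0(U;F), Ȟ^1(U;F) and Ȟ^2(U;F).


Ȟ^0 ≅ 0,  Ȟ^1 ≅ Z/2,  Ȟ^2 ≅ 0

nerve of the cover:
  V12={q3} V13={q6} V23={q4}
C dims 3,3; δ0: rk 3, SNF 1^2·2
Ȟ^0 = (3 − 3) − 0 = 0, so Ȟ^0 ≅ 0
Ȟ^1 = (3 − 0) − 3 = 0 plus torsion [2], so Ȟ^1 ≅ Z/2
Ȟ^2 = (0 − 0) − 0 = 0, so Ȟ^2 ≅ 0


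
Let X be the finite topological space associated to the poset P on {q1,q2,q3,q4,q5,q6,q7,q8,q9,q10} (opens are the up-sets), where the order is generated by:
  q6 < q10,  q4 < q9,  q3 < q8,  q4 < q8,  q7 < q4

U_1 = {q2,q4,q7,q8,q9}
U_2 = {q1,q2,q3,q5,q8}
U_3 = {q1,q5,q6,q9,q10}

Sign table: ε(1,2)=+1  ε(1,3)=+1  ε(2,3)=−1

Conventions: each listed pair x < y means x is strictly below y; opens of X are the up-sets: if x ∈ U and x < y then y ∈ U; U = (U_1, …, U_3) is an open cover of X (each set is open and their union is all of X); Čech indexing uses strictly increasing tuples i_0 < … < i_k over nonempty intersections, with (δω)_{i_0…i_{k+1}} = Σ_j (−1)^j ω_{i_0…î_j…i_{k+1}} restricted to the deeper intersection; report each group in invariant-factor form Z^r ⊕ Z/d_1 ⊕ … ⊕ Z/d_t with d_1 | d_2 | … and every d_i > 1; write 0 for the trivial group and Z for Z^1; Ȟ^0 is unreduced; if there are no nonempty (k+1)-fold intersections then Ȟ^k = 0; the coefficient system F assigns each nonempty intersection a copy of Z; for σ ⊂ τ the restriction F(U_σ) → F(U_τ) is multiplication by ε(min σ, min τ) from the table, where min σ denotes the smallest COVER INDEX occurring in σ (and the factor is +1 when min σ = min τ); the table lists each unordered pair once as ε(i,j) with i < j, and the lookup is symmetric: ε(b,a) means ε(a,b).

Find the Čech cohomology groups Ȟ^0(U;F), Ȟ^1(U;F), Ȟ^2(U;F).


nerve simplices:
  U12={q2,q8} U13={q9} U23={q1,q5}
C dims 3,3; δ0: rk 3, SNF 1^2·2
degree 0: 3−3−0 = 0 → Ȟ^0 ≅ 0
degree 1: 3−0−3 = 0 plus torsion [2] → Ȟ^1 ≅ Z/2
degree 2: 0−0−0 = 0 → Ȟ^2 ≅ 0

Ȟ^0(U;F) ≅ 0; Ȟ^1(U;F) ≅ Z/2; Ȟ^2(U;F) ≅ 0


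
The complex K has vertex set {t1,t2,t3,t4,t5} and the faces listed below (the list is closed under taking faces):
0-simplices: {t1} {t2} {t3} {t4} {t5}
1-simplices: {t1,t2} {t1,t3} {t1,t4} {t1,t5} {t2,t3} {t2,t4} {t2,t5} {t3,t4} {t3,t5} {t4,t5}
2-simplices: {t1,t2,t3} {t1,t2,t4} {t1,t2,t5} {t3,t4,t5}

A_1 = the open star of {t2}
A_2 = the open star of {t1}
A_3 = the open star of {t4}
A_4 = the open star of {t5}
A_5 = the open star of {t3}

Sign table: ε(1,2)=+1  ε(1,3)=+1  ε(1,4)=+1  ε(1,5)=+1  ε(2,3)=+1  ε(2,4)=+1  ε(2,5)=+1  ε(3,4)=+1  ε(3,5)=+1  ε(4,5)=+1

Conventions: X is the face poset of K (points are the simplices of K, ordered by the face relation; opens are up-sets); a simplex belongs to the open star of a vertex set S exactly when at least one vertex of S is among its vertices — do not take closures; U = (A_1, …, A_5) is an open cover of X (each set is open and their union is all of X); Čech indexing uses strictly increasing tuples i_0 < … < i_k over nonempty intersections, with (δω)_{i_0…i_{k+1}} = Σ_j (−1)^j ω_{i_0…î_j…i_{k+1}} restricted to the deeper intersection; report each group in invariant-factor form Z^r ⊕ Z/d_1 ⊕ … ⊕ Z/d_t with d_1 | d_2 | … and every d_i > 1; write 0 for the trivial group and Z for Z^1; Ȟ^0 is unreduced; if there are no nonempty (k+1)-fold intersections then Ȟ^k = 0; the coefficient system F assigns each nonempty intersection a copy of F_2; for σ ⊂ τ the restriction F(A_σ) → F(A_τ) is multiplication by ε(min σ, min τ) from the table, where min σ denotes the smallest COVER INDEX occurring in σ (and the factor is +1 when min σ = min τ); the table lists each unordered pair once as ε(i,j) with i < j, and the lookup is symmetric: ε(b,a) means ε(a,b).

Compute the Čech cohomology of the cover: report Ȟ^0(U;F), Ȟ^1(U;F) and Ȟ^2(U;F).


nerve of the cover:
  A1={{t2},{t1,t2},{t2,t3},{t2,t4},{t2,t5},{t1,t2,t3},{t1,t2,t4},{t1,t2,t5}} A2={{t1},{t1,t2},{t1,t3},{t1,t4},{t1,t5},{t1,t2,t3},{t1,t2,t4},{t1,t2,t5}} A3={{t4},{t1,t4},{t2,t4},{t3,t4},{t4,t5},{t1,t2,t4},{t3,t4,t5}} A4={{t5},{t1,t5},{t2,t5},{t3,t5},{t4,t5},{t1,t2,t5},{t3,t4,t5}} A5={{t3},{t1,t3},{t2,t3},{t3,t4},{t3,t5},{t1,t2,t3},{t3,t4,t5}}
  A12={{t1,t2},{t1,t2,t3},{t1,t2,t4},{t1,t2,t5}} A13={{t2,t4},{t1,t2,t4}} A14={{t2,t5},{t1,t2,t5}} A15={{t2,t3},{t1,t2,t3}} A23={{t1,t4},{t1,t2,t4}} A24={{t1,t5},{t1,t2,t5}} A25={{t1,t3},{t1,t2,t3}} A34={{t4,t5},{t3,t4,t5}} A35={{t3,t4},{t3,t4,t5}} A45={{t3,t5},{t3,t4,t5}}
  A123={{t1,t2,t4}} A124={{t1,t2,t5}} A125={{t1,t2,t3}} A345={{t3,t4,t5}}
C dims 5,10,4; δ0: rk_F2 4; δ1: rk_F2 4
Ȟ^0 = (5 − 4) − 0 = 1, so Ȟ^0 ≅ Z/2
Ȟ^1 = (10 − 4) − 4 = 2, so Ȟ^1 ≅ Z/2 ⊕ Z/2
Ȟ^2 = (4 − 0) − 4 = 0, so Ȟ^2 ≅ 0

Ȟ^0(U;F) ≅ Z/2; Ȟ^1(U;F) ≅ Z/2 ⊕ Z/2; Ȟ^2(U;F) ≅ 0


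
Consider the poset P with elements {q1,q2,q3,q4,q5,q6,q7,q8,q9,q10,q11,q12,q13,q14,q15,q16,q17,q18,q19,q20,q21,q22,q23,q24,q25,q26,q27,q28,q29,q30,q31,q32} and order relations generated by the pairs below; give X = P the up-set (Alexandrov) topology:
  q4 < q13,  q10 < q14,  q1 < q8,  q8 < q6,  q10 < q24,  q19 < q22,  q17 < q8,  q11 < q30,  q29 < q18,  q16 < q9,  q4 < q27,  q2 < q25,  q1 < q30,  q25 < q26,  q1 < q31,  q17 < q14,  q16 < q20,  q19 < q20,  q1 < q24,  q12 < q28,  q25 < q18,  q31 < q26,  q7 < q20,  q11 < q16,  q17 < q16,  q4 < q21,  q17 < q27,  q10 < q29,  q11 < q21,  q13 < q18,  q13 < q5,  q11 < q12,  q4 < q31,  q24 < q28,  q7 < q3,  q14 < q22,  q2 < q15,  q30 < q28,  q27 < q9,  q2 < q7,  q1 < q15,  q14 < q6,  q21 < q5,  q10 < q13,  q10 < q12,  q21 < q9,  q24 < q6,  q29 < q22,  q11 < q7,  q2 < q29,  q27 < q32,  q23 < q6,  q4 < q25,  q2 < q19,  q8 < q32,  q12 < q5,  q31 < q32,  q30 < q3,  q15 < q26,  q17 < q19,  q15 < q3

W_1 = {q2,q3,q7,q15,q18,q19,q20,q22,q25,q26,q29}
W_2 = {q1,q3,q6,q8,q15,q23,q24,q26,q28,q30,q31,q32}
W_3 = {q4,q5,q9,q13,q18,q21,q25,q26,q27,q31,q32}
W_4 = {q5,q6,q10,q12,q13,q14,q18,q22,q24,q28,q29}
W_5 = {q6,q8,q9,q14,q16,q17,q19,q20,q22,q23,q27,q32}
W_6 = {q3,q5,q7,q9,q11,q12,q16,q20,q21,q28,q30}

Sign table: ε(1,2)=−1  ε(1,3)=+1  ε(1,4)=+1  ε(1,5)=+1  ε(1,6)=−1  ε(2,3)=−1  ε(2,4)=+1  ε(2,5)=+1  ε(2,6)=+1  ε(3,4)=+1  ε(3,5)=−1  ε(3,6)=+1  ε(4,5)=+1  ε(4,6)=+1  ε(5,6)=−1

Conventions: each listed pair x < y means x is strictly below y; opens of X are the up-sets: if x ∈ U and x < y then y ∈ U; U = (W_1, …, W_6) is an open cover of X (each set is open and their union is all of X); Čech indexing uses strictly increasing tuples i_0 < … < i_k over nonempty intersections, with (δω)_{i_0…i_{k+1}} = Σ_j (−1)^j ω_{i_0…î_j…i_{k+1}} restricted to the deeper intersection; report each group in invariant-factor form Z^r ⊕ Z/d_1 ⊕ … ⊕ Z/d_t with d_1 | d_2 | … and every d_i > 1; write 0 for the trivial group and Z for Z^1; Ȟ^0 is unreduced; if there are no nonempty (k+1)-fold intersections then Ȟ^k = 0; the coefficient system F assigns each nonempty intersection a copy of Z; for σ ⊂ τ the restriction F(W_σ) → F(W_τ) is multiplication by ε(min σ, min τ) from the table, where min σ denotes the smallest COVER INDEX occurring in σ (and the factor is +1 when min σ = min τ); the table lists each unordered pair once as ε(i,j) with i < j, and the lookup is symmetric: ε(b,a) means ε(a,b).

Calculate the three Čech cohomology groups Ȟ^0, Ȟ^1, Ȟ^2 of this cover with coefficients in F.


Ȟ^0(U;F) ≅ 0; Ȟ^1(U;F) ≅ Z/2; Ȟ^2(U;F) ≅ Z

intersection data:
  W12={q3,q15,q26} W13={q18,q25,q26} W14={q18,q22,q29} W15={q19,q20,q22} W16={q3,q7,q20} W23={q26,q31,q32} W24={q6,q24,q28} W25={q6,q8,q23,q32} W26={q3,q28,q30} W34={q5,q13,q18} W35={q9,q27,q32} W36={q5,q9,q21} W45={q6,q14,q22} W46={q5,q12,q28} W56={q9,q16,q20}
  W123={q26} W126={q3} W134={q18} W145={q22} W156={q20} W235={q32} W245={q6} W246={q28} W346={q5} W356={q9}
C dims 6,15,10; δ0: rk 6, SNF 1^5·2; δ1: rk 9, SNF 1^9
Ȟ^0 = (6 − 6) − 0 = 0, so Ȟ^0 ≅ 0
Ȟ^1 = (15 − 9) − 6 = 0 plus torsion [2], so Ȟ^1 ≅ Z/2
Ȟ^2 = (10 − 0) − 9 = 1, so Ȟ^2 ≅ Z


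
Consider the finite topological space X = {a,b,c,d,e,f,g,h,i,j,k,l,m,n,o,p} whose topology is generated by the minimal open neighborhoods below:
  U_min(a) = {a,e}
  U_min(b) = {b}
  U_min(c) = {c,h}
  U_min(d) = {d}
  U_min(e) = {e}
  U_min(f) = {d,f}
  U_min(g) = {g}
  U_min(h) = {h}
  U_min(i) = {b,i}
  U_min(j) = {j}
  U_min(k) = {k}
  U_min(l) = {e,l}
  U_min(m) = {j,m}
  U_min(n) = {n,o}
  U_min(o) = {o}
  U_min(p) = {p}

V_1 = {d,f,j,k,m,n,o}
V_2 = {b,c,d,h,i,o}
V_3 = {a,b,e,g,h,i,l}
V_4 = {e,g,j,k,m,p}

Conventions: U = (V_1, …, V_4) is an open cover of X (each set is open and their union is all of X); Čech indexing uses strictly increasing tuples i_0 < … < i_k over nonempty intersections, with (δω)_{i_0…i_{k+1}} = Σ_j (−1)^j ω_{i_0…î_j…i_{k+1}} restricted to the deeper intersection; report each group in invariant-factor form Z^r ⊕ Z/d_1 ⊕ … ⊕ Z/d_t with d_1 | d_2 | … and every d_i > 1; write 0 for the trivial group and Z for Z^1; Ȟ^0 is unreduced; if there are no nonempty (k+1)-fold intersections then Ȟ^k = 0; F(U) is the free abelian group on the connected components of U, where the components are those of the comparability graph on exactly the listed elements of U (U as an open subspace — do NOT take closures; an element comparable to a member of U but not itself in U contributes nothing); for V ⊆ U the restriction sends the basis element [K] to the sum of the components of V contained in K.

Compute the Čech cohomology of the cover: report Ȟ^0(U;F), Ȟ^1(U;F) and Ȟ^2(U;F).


Ȟ^0 ≅ Z^9,  Ȟ^1 ≅ 0,  Ȟ^2 ≅ 0

nonempty overlaps:
  V12={d,o} V14={j,k,m} V23={b,h,i} V34={e,g}
components per intersection:
  V1: {d,f} {j,m} {k} {n,o}
  V2: {b,i} {c,h} {d} {o}
  V3: {a,e,l} {b,i} {g} {h}
  V4: {e} {g} {j,m} {k} {p}
  V12: {d} {o}
  V14: {j,m} {k}
  V23: {b,i} {h}
  V34: {e} {g}
C dims 17,8; δ0: rk 8, SNF 1^8
degree 0: 17−8−0 = 9 → Ȟ^0 ≅ Z^9
degree 1: 8−0−8 = 0 → Ȟ^1 ≅ 0
degree 2: 0−0−0 = 0 → Ȟ^2 ≅ 0


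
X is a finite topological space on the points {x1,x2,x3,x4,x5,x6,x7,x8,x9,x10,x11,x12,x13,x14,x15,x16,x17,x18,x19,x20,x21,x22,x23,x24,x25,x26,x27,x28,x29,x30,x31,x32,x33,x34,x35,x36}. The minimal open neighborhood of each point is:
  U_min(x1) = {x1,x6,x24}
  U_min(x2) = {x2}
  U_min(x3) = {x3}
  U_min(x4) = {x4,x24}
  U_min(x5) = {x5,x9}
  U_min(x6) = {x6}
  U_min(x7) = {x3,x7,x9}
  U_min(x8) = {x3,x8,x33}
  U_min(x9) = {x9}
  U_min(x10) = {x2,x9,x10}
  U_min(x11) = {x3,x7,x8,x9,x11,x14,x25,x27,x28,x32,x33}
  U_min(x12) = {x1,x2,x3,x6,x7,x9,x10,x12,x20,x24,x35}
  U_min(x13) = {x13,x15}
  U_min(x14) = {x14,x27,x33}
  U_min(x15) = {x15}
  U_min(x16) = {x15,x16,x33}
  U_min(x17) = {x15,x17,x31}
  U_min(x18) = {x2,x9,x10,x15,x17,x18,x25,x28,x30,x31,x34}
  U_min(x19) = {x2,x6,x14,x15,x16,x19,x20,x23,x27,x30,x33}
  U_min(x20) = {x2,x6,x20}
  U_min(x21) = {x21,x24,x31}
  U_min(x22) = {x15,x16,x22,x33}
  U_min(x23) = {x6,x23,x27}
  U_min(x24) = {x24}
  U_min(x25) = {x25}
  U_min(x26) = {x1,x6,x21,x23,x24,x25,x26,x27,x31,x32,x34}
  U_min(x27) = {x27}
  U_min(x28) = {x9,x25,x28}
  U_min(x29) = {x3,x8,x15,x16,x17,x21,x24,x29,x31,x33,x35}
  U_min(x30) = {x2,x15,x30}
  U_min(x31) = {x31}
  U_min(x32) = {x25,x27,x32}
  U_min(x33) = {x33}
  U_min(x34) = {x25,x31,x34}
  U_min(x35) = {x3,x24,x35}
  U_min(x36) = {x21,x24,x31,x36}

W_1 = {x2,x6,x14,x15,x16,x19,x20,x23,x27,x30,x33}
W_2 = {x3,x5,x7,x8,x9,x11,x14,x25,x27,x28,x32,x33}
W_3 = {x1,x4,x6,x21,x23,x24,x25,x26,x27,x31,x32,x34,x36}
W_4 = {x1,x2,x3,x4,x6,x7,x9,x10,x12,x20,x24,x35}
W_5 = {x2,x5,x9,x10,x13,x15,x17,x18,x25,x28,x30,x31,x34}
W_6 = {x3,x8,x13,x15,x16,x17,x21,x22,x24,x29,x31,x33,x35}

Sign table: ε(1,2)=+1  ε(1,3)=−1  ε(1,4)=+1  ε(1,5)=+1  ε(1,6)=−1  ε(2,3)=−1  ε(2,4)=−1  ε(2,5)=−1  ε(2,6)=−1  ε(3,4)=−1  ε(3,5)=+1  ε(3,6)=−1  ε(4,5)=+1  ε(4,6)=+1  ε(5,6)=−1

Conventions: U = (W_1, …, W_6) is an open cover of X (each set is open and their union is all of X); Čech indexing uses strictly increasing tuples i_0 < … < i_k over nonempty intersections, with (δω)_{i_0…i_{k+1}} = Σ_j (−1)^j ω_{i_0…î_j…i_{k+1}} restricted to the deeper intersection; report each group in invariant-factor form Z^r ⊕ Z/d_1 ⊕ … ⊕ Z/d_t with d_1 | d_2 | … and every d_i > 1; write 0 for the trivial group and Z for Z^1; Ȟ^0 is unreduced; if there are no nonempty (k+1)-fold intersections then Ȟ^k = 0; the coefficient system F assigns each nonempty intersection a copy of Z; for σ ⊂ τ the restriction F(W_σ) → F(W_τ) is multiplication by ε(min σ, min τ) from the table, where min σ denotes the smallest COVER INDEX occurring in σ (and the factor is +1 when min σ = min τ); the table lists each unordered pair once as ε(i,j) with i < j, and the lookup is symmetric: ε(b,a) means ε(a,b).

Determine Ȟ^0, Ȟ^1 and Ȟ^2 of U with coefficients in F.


intersection data:
  W12={x14,x27,x33} W13={x6,x23,x27} W14={x2,x6,x20} W15={x2,x15,x30} W16={x15,x16,x33} W23={x25,x27,x32} W24={x3,x7,x9} W25={x5,x9,x25,x28} W26={x3,x8,x33} W34={x1,x4,x6,x24} W35={x25,x31,x34} W36={x21,x24,x31} W45={x2,x9,x10} W46={x3,x24,x35} W56={x13,x15,x17,x31}
  W123={x27} W126={x33} W134={x6} W145={x2} W156={x15} W235={x25} W245={x9} W246={x3} W346={x24} W356={x31}
C dims 6,15,10; δ0: rk 6, SNF 1^5·2; δ1: rk 9, SNF 1^9
Ȟ^0 = (6 − 6) − 0 = 0, so Ȟ^0 ≅ 0
Ȟ^1 = (15 − 9) − 6 = 0 plus torsion [2], so Ȟ^1 ≅ Z/2
Ȟ^2 = (10 − 0) − 9 = 1, so Ȟ^2 ≅ Z

Ȟ^0 ≅ 0; Ȟ^1 ≅ Z/2; Ȟ^2 ≅ Z


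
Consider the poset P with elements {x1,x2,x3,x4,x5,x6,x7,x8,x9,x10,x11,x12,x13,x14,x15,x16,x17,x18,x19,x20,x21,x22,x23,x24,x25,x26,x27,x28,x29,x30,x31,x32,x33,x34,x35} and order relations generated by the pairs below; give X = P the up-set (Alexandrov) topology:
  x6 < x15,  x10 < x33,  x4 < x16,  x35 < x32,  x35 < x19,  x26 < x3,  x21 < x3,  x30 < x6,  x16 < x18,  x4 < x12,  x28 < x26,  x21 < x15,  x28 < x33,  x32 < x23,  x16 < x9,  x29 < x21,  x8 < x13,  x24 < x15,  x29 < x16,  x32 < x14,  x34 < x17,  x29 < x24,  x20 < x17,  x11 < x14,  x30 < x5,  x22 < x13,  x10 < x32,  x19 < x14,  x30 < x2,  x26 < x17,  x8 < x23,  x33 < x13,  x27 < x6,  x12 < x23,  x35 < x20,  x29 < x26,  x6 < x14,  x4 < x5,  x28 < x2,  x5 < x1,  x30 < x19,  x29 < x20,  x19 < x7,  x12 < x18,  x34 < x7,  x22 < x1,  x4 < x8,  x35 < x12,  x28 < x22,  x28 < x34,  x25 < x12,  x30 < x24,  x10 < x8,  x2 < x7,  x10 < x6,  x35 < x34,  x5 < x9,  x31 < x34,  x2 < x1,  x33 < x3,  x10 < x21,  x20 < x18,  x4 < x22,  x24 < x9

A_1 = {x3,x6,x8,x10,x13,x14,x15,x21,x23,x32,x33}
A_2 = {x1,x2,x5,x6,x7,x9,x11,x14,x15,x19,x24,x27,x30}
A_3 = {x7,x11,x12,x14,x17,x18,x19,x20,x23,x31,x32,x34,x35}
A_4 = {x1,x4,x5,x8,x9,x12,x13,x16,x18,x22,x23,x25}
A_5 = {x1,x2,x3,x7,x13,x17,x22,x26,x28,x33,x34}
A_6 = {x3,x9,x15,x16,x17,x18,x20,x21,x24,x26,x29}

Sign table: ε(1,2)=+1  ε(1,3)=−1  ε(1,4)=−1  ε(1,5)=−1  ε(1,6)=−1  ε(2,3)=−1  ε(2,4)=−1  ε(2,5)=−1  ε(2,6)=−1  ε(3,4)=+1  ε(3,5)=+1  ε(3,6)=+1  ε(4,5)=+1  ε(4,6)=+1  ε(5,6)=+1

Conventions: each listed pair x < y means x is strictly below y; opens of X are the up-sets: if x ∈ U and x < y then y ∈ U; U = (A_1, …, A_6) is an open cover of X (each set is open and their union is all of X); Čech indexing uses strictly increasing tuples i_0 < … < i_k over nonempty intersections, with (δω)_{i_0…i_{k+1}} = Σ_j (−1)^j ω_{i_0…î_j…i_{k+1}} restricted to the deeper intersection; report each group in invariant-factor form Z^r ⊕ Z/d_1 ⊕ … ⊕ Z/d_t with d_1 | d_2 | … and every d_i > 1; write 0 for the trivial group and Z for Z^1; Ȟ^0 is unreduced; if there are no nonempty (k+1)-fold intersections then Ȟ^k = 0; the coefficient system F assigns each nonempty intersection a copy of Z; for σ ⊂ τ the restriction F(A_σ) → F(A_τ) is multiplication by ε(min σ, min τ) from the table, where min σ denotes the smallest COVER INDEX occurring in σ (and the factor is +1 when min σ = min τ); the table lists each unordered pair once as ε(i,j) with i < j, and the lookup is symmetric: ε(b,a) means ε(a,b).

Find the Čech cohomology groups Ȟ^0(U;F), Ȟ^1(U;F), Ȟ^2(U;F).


nerve of the cover:
  A12={x6,x14,x15} A13={x14,x23,x32} A14={x8,x13,x23} A15={x3,x13,x33} A16={x3,x15,x21} A23={x7,x11,x14,x19} A24={x1,x5,x9} A25={x1,x2,x7} A26={x9,x15,x24} A34={x12,x18,x23} A35={x7,x17,x34} A36={x17,x18,x20} A45={x1,x13,x22} A46={x9,x16,x18} A56={x3,x17,x26}
  A123={x14} A126={x15} A134={x23} A145={x13} A156={x3} A235={x7} A245={x1} A246={x9} A346={x18} A356={x17}
C dims 6,15,10; δ0: rk 5, SNF 1^5; δ1: rk 10, SNF 1^9·2
Ȟ^0 = (6 − 5) − 0 = 1, so Ȟ^0 ≅ Z
Ȟ^1 = (15 − 10) − 5 = 0, so Ȟ^1 ≅ 0
Ȟ^2 = (10 − 0) − 10 = 0 plus torsion [2], so Ȟ^2 ≅ Z/2

Ȟ^0(U;F) ≅ Z, Ȟ^1(U;F) ≅ 0, Ȟ^2(U;F) ≅ Z/2


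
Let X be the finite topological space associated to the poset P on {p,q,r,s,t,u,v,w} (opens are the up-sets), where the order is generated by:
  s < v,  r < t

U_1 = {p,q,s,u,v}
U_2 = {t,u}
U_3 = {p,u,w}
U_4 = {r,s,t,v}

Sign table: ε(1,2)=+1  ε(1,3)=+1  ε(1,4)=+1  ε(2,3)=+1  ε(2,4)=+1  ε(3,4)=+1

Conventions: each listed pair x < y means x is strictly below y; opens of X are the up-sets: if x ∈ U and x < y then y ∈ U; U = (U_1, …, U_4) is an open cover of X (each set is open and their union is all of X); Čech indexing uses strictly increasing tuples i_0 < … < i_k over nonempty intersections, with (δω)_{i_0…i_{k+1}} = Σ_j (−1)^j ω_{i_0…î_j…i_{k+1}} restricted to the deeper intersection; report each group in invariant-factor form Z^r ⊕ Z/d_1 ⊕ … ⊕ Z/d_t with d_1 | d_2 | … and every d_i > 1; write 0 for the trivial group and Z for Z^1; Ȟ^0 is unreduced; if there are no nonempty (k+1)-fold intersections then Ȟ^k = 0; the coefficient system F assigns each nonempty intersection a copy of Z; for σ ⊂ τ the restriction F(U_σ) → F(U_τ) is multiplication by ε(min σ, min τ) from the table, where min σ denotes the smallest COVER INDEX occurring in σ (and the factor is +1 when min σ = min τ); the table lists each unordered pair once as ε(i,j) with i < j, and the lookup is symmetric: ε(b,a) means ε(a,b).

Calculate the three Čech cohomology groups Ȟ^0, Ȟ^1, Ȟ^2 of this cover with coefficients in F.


nerve of the cover:
  U12={u} U13={p,u} U14={s,v} U23={u} U24={t}
  U123={u}
C dims 4,5,1; δ0: rk 3, SNF 1^3; δ1: rk 1, SNF 1^1
Ȟ^0 = (4 − 3) − 0 = 1, so Ȟ^0 ≅ Z
Ȟ^1 = (5 − 1) − 3 = 1, so Ȟ^1 ≅ Z
Ȟ^2 = (1 − 0) − 1 = 0, so Ȟ^2 ≅ 0

Ȟ^0 ≅ Z,  Ȟ^1 ≅ Z,  Ȟ^2 ≅ 0


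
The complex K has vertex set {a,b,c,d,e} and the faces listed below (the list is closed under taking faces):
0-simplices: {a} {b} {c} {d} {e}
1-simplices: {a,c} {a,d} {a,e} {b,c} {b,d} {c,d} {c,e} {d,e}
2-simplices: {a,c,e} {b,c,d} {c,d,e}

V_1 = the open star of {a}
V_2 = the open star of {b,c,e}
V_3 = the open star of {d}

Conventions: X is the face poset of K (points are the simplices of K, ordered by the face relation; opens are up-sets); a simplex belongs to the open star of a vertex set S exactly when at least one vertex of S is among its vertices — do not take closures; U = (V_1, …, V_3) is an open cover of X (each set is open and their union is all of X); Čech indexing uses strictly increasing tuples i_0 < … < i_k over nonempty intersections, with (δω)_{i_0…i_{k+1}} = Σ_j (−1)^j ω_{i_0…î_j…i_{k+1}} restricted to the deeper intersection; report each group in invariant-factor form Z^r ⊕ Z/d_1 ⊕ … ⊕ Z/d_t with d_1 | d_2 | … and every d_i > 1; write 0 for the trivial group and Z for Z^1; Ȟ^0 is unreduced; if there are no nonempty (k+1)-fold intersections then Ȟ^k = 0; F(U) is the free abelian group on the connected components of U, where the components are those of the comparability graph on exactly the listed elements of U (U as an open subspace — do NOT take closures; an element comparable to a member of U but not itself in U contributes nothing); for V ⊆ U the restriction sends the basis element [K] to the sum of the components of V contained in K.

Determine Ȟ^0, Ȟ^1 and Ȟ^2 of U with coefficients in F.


Ȟ^0 ≅ Z, Ȟ^1 ≅ Z and Ȟ^2 ≅ 0

nerve simplices:
  V1={{a},{a,c},{a,d},{a,e},{a,c,e}} V2={{b},{c},{e},{a,c},{a,e},{b,c},{b,d},{c,d},{c,e},{d,e},{a,c,e},{b,c,d},{c,d,e}} V3={{d},{a,d},{b,d},{c,d},{d,e},{b,c,d},{c,d,e}}
  V12={{a,c},{a,e},{a,c,e}} V13={{a,d}} V23={{b,d},{c,d},{d,e},{b,c,d},{c,d,e}}
components per intersection:
  V1: {{a},{a,c},{a,d},{a,e},{a,c,e}}
  V2: {{b},{c},{e},{a,c},{a,e},{b,c},{b,d},{c,d},{c,e},{d,e},{a,c,e},{b,c,d},{c,d,e}}
  V3: {{d},{a,d},{b,d},{c,d},{d,e},{b,c,d},{c,d,e}}
  V12: {{a,c},{a,e},{a,c,e}}
  V13: {{a,d}}
  V23: {{b,d},{c,d},{d,e},{b,c,d},{c,d,e}}
C dims 3,3; δ0: rk 2, SNF 1^2
degree 0: 3−2−0 = 1 → Ȟ^0 ≅ Z
degree 1: 3−0−2 = 1 → Ȟ^1 ≅ Z
degree 2: 0−0−0 = 0 → Ȟ^2 ≅ 0


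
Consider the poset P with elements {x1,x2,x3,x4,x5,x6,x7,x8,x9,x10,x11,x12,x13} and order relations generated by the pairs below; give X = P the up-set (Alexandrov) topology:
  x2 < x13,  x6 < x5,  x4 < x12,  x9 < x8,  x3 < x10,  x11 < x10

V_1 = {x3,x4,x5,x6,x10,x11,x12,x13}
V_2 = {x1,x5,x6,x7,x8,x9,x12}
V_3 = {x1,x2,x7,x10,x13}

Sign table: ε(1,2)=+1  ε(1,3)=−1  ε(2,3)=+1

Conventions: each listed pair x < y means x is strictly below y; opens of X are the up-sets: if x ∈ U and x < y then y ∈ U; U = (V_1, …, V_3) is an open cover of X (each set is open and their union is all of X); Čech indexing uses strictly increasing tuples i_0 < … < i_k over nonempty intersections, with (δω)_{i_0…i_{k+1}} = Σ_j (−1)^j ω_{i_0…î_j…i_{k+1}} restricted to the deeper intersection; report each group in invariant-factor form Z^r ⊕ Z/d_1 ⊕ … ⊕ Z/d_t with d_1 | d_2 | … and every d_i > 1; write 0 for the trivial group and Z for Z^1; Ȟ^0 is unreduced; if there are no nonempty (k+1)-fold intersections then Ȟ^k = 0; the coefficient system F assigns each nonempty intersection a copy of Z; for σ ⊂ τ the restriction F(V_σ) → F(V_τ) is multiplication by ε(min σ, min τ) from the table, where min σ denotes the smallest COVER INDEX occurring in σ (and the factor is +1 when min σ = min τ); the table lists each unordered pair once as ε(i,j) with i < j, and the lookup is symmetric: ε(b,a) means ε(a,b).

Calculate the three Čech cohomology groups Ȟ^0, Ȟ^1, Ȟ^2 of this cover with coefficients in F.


nerve of the cover:
  V12={x5,x6,x12} V13={x10,x13} V23={x1,x7}
C dims 3,3; δ0: rk 3, SNF 1^2·2
Ȟ^0 = (3 − 3) − 0 = 0, so Ȟ^0 ≅ 0
Ȟ^1 = (3 − 0) − 3 = 0 plus torsion [2], so Ȟ^1 ≅ Z/2
Ȟ^2 = (0 − 0) − 0 = 0, so Ȟ^2 ≅ 0

Ȟ^0(U;F) ≅ 0, Ȟ^1(U;F) ≅ Z/2, Ȟ^2(U;F) ≅ 0


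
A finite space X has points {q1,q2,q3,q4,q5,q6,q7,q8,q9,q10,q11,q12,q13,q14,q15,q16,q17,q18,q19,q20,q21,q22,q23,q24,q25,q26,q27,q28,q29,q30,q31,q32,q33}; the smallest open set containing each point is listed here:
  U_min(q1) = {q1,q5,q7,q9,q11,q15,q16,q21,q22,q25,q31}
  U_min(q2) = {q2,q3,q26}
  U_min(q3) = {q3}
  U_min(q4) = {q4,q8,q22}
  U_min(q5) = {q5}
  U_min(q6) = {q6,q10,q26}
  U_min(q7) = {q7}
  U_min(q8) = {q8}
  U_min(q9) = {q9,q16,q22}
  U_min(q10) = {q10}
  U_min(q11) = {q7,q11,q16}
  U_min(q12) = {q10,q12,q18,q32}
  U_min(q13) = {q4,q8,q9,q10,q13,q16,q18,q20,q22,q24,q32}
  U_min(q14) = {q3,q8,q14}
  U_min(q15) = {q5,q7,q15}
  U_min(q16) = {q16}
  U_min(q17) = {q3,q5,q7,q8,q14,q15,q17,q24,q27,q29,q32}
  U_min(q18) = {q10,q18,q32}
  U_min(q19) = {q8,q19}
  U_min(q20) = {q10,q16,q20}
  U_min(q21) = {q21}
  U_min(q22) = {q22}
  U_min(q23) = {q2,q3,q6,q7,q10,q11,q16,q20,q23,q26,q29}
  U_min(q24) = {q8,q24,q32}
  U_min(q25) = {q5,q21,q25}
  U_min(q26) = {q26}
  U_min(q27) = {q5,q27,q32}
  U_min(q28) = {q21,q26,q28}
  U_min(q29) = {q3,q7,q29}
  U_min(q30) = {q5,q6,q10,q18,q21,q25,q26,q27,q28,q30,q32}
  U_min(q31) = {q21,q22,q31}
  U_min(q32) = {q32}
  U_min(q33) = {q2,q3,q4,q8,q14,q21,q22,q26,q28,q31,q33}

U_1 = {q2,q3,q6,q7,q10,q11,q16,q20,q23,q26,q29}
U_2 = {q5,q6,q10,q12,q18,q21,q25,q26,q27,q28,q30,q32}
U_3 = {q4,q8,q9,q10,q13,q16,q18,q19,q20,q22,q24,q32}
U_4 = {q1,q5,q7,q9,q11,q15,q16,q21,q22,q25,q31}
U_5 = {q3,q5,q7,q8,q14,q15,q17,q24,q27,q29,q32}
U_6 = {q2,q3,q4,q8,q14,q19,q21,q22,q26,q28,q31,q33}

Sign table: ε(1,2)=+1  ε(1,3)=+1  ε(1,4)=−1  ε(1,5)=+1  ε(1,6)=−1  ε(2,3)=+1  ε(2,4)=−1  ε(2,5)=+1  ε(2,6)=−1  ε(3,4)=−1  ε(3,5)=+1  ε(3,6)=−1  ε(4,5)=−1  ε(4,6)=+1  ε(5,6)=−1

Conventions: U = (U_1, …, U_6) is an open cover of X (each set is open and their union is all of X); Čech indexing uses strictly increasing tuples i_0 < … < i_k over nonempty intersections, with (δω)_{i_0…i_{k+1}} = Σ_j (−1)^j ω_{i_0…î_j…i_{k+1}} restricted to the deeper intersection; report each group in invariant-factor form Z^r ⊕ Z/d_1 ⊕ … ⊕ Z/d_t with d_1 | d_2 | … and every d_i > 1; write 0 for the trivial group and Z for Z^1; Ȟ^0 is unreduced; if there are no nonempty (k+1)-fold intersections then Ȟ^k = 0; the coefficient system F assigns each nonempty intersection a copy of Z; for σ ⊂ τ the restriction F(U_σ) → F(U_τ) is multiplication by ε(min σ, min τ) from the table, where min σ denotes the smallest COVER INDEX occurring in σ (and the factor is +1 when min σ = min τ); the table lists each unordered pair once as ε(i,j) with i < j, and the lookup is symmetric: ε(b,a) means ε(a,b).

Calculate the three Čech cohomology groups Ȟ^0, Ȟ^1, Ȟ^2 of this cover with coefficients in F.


intersection data:
  U12={q6,q10,q26} U13={q10,q16,q20} U14={q7,q11,q16} U15={q3,q7,q29} U16={q2,q3,q26} U23={q10,q18,q32} U24={q5,q21,q25} U25={q5,q27,q32} U26={q21,q26,q28} U34={q9,q16,q22} U35={q8,q24,q32} U36={q4,q8,q19,q22} U45={q5,q7,q15} U46={q21,q22,q31} U56={q3,q8,q14}
  U123={q10} U126={q26} U134={q16} U145={q7} U156={q3} U235={q32} U245={q5} U246={q21} U346={q22} U356={q8}
C dims 6,15,10; δ0: rk 5, SNF 1^5; δ1: rk 10, SNF 1^9·2
Ȟ^0 = (6 − 5) − 0 = 1, so Ȟ^0 ≅ Z
Ȟ^1 = (15 − 10) − 5 = 0, so Ȟ^1 ≅ 0
Ȟ^2 = (10 − 0) − 10 = 0 plus torsion [2], so Ȟ^2 ≅ Z/2

Ȟ^0 ≅ Z; Ȟ^1 ≅ 0; Ȟ^2 ≅ Z/2


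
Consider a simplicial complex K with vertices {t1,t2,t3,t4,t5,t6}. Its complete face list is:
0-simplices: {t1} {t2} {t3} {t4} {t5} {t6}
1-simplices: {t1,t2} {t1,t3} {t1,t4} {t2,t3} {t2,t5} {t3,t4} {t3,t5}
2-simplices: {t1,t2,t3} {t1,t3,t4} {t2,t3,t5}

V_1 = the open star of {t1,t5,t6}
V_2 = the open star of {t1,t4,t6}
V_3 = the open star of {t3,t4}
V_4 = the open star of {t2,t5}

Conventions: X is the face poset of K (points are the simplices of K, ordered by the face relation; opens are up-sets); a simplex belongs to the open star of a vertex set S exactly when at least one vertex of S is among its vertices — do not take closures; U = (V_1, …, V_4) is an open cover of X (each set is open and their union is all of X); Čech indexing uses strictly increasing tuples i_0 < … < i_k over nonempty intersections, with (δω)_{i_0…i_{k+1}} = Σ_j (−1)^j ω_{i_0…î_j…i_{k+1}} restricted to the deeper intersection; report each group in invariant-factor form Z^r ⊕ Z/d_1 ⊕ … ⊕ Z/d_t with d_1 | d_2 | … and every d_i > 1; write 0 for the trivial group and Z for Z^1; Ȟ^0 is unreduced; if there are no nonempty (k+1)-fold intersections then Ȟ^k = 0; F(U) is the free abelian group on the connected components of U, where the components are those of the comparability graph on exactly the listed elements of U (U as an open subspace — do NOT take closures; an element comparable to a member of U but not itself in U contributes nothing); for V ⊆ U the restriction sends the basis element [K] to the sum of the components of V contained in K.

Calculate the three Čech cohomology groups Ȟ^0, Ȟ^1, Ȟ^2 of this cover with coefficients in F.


Ȟ^0 = Z^2,  Ȟ^1 = 0,  Ȟ^2 = 0

intersection data:
  V1={{t1},{t5},{t6},{t1,t2},{t1,t3},{t1,t4},{t2,t5},{t3,t5},{t1,t2,t3},{t1,t3,t4},{t2,t3,t5}} V2={{t1},{t4},{t6},{t1,t2},{t1,t3},{t1,t4},{t3,t4},{t1,t2,t3},{t1,t3,t4}} V3={{t3},{t4},{t1,t3},{t1,t4},{t2,t3},{t3,t4},{t3,t5},{t1,t2,t3},{t1,t3,t4},{t2,t3,t5}} V4={{t2},{t5},{t1,t2},{t2,t3},{t2,t5},{t3,t5},{t1,t2,t3},{t2,t3,t5}}
  V12={{t1},{t6},{t1,t2},{t1,t3},{t1,t4},{t1,t2,t3},{t1,t3,t4}} V13={{t1,t3},{t1,t4},{t3,t5},{t1,t2,t3},{t1,t3,t4},{t2,t3,t5}} V14={{t5},{t1,t2},{t2,t5},{t3,t5},{t1,t2,t3},{t2,t3,t5}} V23={{t4},{t1,t3},{t1,t4},{t3,t4},{t1,t2,t3},{t1,t3,t4}} V24={{t1,t2},{t1,t2,t3}} V34={{t2,t3},{t3,t5},{t1,t2,t3},{t2,t3,t5}}
  V123={{t1,t3},{t1,t4},{t1,t2,t3},{t1,t3,t4}} V124={{t1,t2},{t1,t2,t3}} V134={{t3,t5},{t1,t2,t3},{t2,t3,t5}} V234={{t1,t2,t3}}
  V1234={{t1,t2,t3}}
components per intersection:
  V1: {{t1},{t1,t2},{t1,t3},{t1,t4},{t1,t2,t3},{t1,t3,t4}} {{t5},{t2,t5},{t3,t5},{t2,t3,t5}} {{t6}}
  V2: {{t1},{t4},{t1,t2},{t1,t3},{t1,t4},{t3,t4},{t1,t2,t3},{t1,t3,t4}} {{t6}}
  V3: {{t3},{t4},{t1,t3},{t1,t4},{t2,t3},{t3,t4},{t3,t5},{t1,t2,t3},{t1,t3,t4},{t2,t3,t5}}
  V4: {{t2},{t5},{t1,t2},{t2,t3},{t2,t5},{t3,t5},{t1,t2,t3},{t2,t3,t5}}
  V12: {{t1},{t1,t2},{t1,t3},{t1,t4},{t1,t2,t3},{t1,t3,t4}} {{t6}}
  V13: {{t1,t3},{t1,t4},{t1,t2,t3},{t1,t3,t4}} {{t3,t5},{t2,t3,t5}}
  V14: {{t5},{t2,t5},{t3,t5},{t2,t3,t5}} {{t1,t2},{t1,t2,t3}}
  V23: {{t4},{t1,t3},{t1,t4},{t3,t4},{t1,t2,t3},{t1,t3,t4}}
  V24: {{t1,t2},{t1,t2,t3}}
  V34: {{t2,t3},{t3,t5},{t1,t2,t3},{t2,t3,t5}}
  V123: {{t1,t3},{t1,t4},{t1,t2,t3},{t1,t3,t4}}
  V124: {{t1,t2},{t1,t2,t3}}
  V134: {{t3,t5},{t2,t3,t5}} {{t1,t2,t3}}
  V234: {{t1,t2,t3}}
  V1234: {{t1,t2,t3}}
C dims 7,9,5,1; δ0: rk 5, SNF 1^5; δ1: rk 4, SNF 1^4; δ2: rk 1, SNF 1^1
Ȟ^0 = (7 − 5) − 0 = 2, so Ȟ^0 ≅ Z^2
Ȟ^1 = (9 − 4) − 5 = 0, so Ȟ^1 ≅ 0
Ȟ^2 = (5 − 1) − 4 = 0, so Ȟ^2 ≅ 0


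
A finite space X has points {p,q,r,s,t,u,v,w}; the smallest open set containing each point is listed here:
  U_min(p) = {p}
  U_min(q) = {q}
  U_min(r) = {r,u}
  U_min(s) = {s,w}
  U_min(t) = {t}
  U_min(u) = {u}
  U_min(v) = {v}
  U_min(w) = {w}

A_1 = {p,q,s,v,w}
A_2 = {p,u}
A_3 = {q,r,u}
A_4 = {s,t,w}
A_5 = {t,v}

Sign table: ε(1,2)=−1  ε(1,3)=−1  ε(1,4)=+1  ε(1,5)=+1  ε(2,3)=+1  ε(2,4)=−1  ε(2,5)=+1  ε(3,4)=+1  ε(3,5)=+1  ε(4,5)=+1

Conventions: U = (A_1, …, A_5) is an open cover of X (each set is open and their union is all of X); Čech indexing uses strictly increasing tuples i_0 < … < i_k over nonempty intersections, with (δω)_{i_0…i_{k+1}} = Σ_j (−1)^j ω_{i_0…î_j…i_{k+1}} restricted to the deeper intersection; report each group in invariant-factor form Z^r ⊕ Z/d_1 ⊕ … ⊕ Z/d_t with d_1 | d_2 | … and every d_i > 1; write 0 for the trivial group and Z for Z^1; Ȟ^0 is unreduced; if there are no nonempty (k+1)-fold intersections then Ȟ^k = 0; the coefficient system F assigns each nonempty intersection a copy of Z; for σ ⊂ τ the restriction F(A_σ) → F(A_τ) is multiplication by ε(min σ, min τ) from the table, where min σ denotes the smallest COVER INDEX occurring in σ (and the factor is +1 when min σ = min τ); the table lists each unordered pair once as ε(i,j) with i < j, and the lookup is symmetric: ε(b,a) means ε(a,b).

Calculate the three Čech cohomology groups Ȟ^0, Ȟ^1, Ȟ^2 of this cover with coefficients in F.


Ȟ^0 = Z, Ȟ^1 = Z^2 and Ȟ^2 = 0

intersection data:
  A12={p} A13={q} A14={s,w} A15={v} A23={u} A45={t}
C dims 5,6; δ0: rk 4, SNF 1^4
Ȟ^0 = (5 − 4) − 0 = 1, so Ȟ^0 ≅ Z
Ȟ^1 = (6 − 0) − 4 = 2, so Ȟ^1 ≅ Z^2
Ȟ^2 = (0 − 0) − 0 = 0, so Ȟ^2 ≅ 0


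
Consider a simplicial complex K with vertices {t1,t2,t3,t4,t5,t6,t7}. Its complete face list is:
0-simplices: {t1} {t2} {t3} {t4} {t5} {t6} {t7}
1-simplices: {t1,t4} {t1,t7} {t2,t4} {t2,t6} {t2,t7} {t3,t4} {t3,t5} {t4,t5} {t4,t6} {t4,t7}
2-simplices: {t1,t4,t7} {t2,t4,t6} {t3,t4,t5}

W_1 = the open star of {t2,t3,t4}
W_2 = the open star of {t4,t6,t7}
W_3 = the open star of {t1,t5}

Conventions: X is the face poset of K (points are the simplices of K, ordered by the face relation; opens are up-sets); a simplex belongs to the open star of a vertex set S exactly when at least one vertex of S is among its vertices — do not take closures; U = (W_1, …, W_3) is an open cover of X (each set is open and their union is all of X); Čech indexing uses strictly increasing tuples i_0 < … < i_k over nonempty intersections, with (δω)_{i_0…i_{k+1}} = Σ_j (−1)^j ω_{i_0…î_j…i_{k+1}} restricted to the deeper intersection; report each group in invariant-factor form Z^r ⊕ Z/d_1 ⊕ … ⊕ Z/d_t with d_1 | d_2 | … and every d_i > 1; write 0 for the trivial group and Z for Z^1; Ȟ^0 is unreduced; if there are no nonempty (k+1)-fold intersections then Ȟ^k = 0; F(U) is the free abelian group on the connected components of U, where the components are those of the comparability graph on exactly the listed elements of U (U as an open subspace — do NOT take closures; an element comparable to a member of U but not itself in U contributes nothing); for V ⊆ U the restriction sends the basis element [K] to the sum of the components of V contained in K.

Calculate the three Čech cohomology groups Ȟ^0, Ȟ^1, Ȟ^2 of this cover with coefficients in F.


Ȟ^0 ≅ Z; Ȟ^1 ≅ Z; Ȟ^2 ≅ 0

nerve of the cover:
  W1={{t2},{t3},{t4},{t1,t4},{t2,t4},{t2,t6},{t2,t7},{t3,t4},{t3,t5},{t4,t5},{t4,t6},{t4,t7},{t1,t4,t7},{t2,t4,t6},{t3,t4,t5}} W2={{t4},{t6},{t7},{t1,t4},{t1,t7},{t2,t4},{t2,t6},{t2,t7},{t3,t4},{t4,t5},{t4,t6},{t4,t7},{t1,t4,t7},{t2,t4,t6},{t3,t4,t5}} W3={{t1},{t5},{t1,t4},{t1,t7},{t3,t5},{t4,t5},{t1,t4,t7},{t3,t4,t5}}
  W12={{t4},{t1,t4},{t2,t4},{t2,t6},{t2,t7},{t3,t4},{t4,t5},{t4,t6},{t4,t7},{t1,t4,t7},{t2,t4,t6},{t3,t4,t5}} W13={{t1,t4},{t3,t5},{t4,t5},{t1,t4,t7},{t3,t4,t5}} W23={{t1,t4},{t1,t7},{t4,t5},{t1,t4,t7},{t3,t4,t5}}
  W123={{t1,t4},{t4,t5},{t1,t4,t7},{t3,t4,t5}}
components per intersection:
  W1: {{t2},{t3},{t4},{t1,t4},{t2,t4},{t2,t6},{t2,t7},{t3,t4},{t3,t5},{t4,t5},{t4,t6},{t4,t7},{t1,t4,t7},{t2,t4,t6},{t3,t4,t5}}
  W2: {{t4},{t6},{t7},{t1,t4},{t1,t7},{t2,t4},{t2,t6},{t2,t7},{t3,t4},{t4,t5},{t4,t6},{t4,t7},{t1,t4,t7},{t2,t4,t6},{t3,t4,t5}}
  W3: {{t1},{t1,t4},{t1,t7},{t1,t4,t7}} {{t5},{t3,t5},{t4,t5},{t3,t4,t5}}
  W12: {{t4},{t1,t4},{t2,t4},{t2,t6},{t3,t4},{t4,t5},{t4,t6},{t4,t7},{t1,t4,t7},{t2,t4,t6},{t3,t4,t5}} {{t2,t7}}
  W13: {{t1,t4},{t1,t4,t7}} {{t3,t5},{t4,t5},{t3,t4,t5}}
  W23: {{t1,t4},{t1,t7},{t1,t4,t7}} {{t4,t5},{t3,t4,t5}}
  W123: {{t1,t4},{t1,t4,t7}} {{t4,t5},{t3,t4,t5}}
C dims 4,6,2; δ0: rk 3, SNF 1^3; δ1: rk 2, SNF 1^2
Ȟ^0 = (4 − 3) − 0 = 1, so Ȟ^0 ≅ Z
Ȟ^1 = (6 − 2) − 3 = 1, so Ȟ^1 ≅ Z
Ȟ^2 = (2 − 0) − 2 = 0, so Ȟ^2 ≅ 0


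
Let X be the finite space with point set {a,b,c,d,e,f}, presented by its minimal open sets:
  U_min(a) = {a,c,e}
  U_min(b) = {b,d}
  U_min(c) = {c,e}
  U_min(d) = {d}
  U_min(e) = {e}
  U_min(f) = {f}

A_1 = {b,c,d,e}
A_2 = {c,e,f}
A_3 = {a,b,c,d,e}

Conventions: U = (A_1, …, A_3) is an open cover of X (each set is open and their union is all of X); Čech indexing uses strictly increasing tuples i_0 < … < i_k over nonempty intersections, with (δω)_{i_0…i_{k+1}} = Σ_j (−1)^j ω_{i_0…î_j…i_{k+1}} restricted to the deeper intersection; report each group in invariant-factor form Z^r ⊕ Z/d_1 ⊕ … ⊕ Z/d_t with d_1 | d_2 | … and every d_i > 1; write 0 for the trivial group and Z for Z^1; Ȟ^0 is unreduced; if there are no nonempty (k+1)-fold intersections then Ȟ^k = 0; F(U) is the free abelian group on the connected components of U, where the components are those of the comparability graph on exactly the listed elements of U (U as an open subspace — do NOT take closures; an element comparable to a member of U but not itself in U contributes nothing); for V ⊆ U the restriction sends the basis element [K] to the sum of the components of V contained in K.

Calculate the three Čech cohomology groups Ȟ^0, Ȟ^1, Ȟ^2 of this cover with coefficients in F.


Ȟ^0 ≅ Z^3, Ȟ^1 ≅ 0 and Ȟ^2 ≅ 0

intersection data:
  A12={c,e} A13={b,c,d,e} A23={c,e}
  A123={c,e}
components per intersection:
  A1: {b,d} {c,e}
  A2: {c,e} {f}
  A3: {a,c,e} {b,d}
  A12: {c,e}
  A13: {b,d} {c,e}
  A23: {c,e}
  A123: {c,e}
C dims 6,4,1; δ0: rk 3, SNF 1^3; δ1: rk 1, SNF 1^1
Ȟ^0 = (6 − 3) − 0 = 3, so Ȟ^0 ≅ Z^3
Ȟ^1 = (4 − 1) − 3 = 0, so Ȟ^1 ≅ 0
Ȟ^2 = (1 − 0) − 1 = 0, so Ȟ^2 ≅ 0


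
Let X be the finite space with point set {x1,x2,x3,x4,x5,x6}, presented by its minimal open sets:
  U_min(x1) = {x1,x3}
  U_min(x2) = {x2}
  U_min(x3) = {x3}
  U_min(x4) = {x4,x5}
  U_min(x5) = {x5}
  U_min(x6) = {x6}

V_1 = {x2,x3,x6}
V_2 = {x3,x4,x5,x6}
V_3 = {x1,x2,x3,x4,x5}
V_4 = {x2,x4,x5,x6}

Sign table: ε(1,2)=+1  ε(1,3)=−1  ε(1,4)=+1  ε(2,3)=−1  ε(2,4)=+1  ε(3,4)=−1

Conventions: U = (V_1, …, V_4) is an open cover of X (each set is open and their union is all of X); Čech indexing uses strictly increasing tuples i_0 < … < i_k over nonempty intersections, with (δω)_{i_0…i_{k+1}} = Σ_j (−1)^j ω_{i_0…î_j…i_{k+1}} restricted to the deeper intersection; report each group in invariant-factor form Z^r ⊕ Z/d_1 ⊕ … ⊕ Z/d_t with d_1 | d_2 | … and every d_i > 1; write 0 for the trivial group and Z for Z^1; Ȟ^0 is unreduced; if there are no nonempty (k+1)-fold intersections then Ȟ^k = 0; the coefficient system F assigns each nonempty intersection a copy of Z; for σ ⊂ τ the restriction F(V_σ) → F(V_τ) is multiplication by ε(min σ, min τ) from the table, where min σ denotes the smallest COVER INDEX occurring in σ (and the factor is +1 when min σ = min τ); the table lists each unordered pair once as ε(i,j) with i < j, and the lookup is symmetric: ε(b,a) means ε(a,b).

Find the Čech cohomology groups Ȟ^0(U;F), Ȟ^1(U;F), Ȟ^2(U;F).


nonempty overlaps:
  V12={x3,x6} V13={x2,x3} V14={x2,x6} V23={x3,x4,x5} V24={x4,x5,x6} V34={x2,x4,x5}
  V123={x3} V124={x6} V134={x2} V234={x4,x5}
C dims 4,6,4; δ0: rk 3, SNF 1^3; δ1: rk 3, SNF 1^3
degree 0: 4−3−0 = 1 → Ȟ^0 ≅ Z
degree 1: 6−3−3 = 0 → Ȟ^1 ≅ 0
degree 2: 4−0−3 = 1 → Ȟ^2 ≅ Z

Ȟ^0(U;F) ≅ Z; Ȟ^1(U;F) ≅ 0; Ȟ^2(U;F) ≅ Z
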